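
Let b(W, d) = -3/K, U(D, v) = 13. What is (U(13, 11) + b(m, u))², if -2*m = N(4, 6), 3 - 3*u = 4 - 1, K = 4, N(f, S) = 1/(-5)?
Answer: 2401/16 ≈ 150.06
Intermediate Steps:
N(f, S) = -⅕
u = 0 (u = 1 - (4 - 1)/3 = 1 - ⅓*3 = 1 - 1 = 0)
m = ⅒ (m = -½*(-⅕) = ⅒ ≈ 0.10000)
b(W, d) = -¾ (b(W, d) = -3/4 = -3*¼ = -¾)
(U(13, 11) + b(m, u))² = (13 - ¾)² = (49/4)² = 2401/16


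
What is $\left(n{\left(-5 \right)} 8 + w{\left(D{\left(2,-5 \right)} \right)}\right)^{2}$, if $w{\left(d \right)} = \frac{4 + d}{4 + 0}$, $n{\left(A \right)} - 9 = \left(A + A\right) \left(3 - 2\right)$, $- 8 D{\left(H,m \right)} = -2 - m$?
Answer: $\frac{51529}{1024} \approx 50.321$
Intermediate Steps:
$D{\left(H,m \right)} = \frac{1}{4} + \frac{m}{8}$ ($D{\left(H,m \right)} = - \frac{-2 - m}{8} = \frac{1}{4} + \frac{m}{8}$)
$n{\left(A \right)} = 9 + 2 A$ ($n{\left(A \right)} = 9 + \left(A + A\right) \left(3 - 2\right) = 9 + 2 A 1 = 9 + 2 A$)
$w{\left(d \right)} = 1 + \frac{d}{4}$ ($w{\left(d \right)} = \frac{4 + d}{4} = \left(4 + d\right) \frac{1}{4} = 1 + \frac{d}{4}$)
$\left(n{\left(-5 \right)} 8 + w{\left(D{\left(2,-5 \right)} \right)}\right)^{2} = \left(\left(9 + 2 \left(-5\right)\right) 8 + \left(1 + \frac{\frac{1}{4} + \frac{1}{8} \left(-5\right)}{4}\right)\right)^{2} = \left(\left(9 - 10\right) 8 + \left(1 + \frac{\frac{1}{4} - \frac{5}{8}}{4}\right)\right)^{2} = \left(\left(-1\right) 8 + \left(1 + \frac{1}{4} \left(- \frac{3}{8}\right)\right)\right)^{2} = \left(-8 + \left(1 - \frac{3}{32}\right)\right)^{2} = \left(-8 + \frac{29}{32}\right)^{2} = \left(- \frac{227}{32}\right)^{2} = \frac{51529}{1024}$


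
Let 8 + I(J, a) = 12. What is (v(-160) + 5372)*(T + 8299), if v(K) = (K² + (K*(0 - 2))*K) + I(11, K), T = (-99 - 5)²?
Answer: -386581760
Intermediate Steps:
I(J, a) = 4 (I(J, a) = -8 + 12 = 4)
T = 10816 (T = (-104)² = 10816)
v(K) = 4 - K² (v(K) = (K² + (K*(0 - 2))*K) + 4 = (K² + (K*(-2))*K) + 4 = (K² + (-2*K)*K) + 4 = (K² - 2*K²) + 4 = -K² + 4 = 4 - K²)
(v(-160) + 5372)*(T + 8299) = ((4 - 1*(-160)²) + 5372)*(10816 + 8299) = ((4 - 1*25600) + 5372)*19115 = ((4 - 25600) + 5372)*19115 = (-25596 + 5372)*19115 = -20224*19115 = -386581760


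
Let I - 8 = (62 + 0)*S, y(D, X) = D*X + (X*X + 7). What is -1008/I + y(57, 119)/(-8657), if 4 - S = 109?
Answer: -63748573/28143907 ≈ -2.2651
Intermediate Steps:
S = -105 (S = 4 - 1*109 = 4 - 109 = -105)
y(D, X) = 7 + X**2 + D*X (y(D, X) = D*X + (X**2 + 7) = D*X + (7 + X**2) = 7 + X**2 + D*X)
I = -6502 (I = 8 + (62 + 0)*(-105) = 8 + 62*(-105) = 8 - 6510 = -6502)
-1008/I + y(57, 119)/(-8657) = -1008/(-6502) + (7 + 119**2 + 57*119)/(-8657) = -1008*(-1/6502) + (7 + 14161 + 6783)*(-1/8657) = 504/3251 + 20951*(-1/8657) = 504/3251 - 20951/8657 = -63748573/28143907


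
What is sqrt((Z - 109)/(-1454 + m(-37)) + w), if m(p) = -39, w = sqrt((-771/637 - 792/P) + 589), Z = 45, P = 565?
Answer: sqrt(252591924603200 + 114606554335*sqrt(1550117636470))/76762595 ≈ 4.9253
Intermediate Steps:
w = sqrt(1550117636470)/51415 (w = sqrt((-771/637 - 792/565) + 589) = sqrt(-940119/359905 + 589) = sqrt(211043926/359905) = sqrt(1550117636470)/51415 ≈ 24.215)
sqrt((Z - 109)/(-1454 + m(-37)) + w) = sqrt((45 - 109)/(-1454 - 39) + sqrt(1550117636470)/51415) = sqrt(-64/(-1493) + sqrt(1550117636470)/51415) = sqrt(-64*(-1/1493) + sqrt(1550117636470)/51415) = sqrt(64/1493 + sqrt(1550117636470)/51415)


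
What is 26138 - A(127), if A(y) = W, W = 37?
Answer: 26101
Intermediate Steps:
A(y) = 37
26138 - A(127) = 26138 - 1*37 = 26138 - 37 = 26101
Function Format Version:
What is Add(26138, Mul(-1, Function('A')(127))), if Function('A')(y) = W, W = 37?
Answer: 26101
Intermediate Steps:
Function('A')(y) = 37
Add(26138, Mul(-1, Function('A')(127))) = Add(26138, Mul(-1, 37)) = Add(26138, -37) = 26101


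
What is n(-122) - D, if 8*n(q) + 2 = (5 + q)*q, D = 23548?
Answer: -21764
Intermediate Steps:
n(q) = -1/4 + q*(5 + q)/8 (n(q) = -1/4 + ((5 + q)*q)/8 = -1/4 + (q*(5 + q))/8 = -1/4 + q*(5 + q)/8)
n(-122) - D = (-1/4 + (1/8)*(-122)**2 + (5/8)*(-122)) - 1*23548 = (-1/4 + (1/8)*14884 - 305/4) - 23548 = (-1/4 + 3721/2 - 305/4) - 23548 = 1784 - 23548 = -21764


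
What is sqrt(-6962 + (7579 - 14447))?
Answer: I*sqrt(13830) ≈ 117.6*I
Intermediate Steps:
sqrt(-6962 + (7579 - 14447)) = sqrt(-6962 - 6868) = sqrt(-13830) = I*sqrt(13830)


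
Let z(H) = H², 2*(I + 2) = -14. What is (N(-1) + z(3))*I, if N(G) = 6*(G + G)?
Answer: 27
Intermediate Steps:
I = -9 (I = -2 + (½)*(-14) = -2 - 7 = -9)
N(G) = 12*G (N(G) = 6*(2*G) = 12*G)
(N(-1) + z(3))*I = (12*(-1) + 3²)*(-9) = (-12 + 9)*(-9) = -3*(-9) = 27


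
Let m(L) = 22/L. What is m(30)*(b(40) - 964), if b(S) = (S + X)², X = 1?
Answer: 2629/5 ≈ 525.80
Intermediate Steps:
b(S) = (1 + S)² (b(S) = (S + 1)² = (1 + S)²)
m(30)*(b(40) - 964) = (22/30)*((1 + 40)² - 964) = (22*(1/30))*(41² - 964) = 11*(1681 - 964)/15 = (11/15)*717 = 2629/5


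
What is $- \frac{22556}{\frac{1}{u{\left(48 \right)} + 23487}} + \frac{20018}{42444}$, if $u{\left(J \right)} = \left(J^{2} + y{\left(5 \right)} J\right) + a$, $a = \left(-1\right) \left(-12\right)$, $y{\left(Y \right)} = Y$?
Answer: $- \frac{12466352609567}{21222} \approx -5.8743 \cdot 10^{8}$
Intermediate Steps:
$a = 12$
$u{\left(J \right)} = 12 + J^{2} + 5 J$ ($u{\left(J \right)} = \left(J^{2} + 5 J\right) + 12 = 12 + J^{2} + 5 J$)
$- \frac{22556}{\frac{1}{u{\left(48 \right)} + 23487}} + \frac{20018}{42444} = - \frac{22556}{\frac{1}{\left(12 + 48^{2} + 5 \cdot 48\right) + 23487}} + \frac{20018}{42444} = - \frac{22556}{\frac{1}{\left(12 + 2304 + 240\right) + 23487}} + 20018 \cdot \frac{1}{42444} = - \frac{22556}{\frac{1}{2556 + 23487}} + \frac{10009}{21222} = - \frac{22556}{\frac{1}{26043}} + \frac{10009}{21222} = - 22556 \frac{1}{\frac{1}{26043}} + \frac{10009}{21222} = \left(-22556\right) 26043 + \frac{10009}{21222} = -587425908 + \frac{10009}{21222} = - \frac{12466352609567}{21222}$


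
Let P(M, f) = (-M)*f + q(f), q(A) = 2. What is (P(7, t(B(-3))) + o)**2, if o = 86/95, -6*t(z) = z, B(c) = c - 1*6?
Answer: 2082249/36100 ≈ 57.680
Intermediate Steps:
B(c) = -6 + c (B(c) = c - 6 = -6 + c)
t(z) = -z/6
o = 86/95 (o = 86*(1/95) = 86/95 ≈ 0.90526)
P(M, f) = 2 - M*f (P(M, f) = (-M)*f + 2 = -M*f + 2 = 2 - M*f)
(P(7, t(B(-3))) + o)**2 = ((2 - 1*7*(-(-6 - 3)/6)) + 86/95)**2 = ((2 - 1*7*(-1/6*(-9))) + 86/95)**2 = ((2 - 1*7*3/2) + 86/95)**2 = ((2 - 21/2) + 86/95)**2 = (-17/2 + 86/95)**2 = (-1443/190)**2 = 2082249/36100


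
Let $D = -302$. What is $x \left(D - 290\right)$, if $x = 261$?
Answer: $-154512$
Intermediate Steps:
$x \left(D - 290\right) = 261 \left(-302 - 290\right) = 261 \left(-592\right) = -154512$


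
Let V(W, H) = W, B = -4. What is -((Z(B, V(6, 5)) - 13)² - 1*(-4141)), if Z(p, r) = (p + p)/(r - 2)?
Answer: -4366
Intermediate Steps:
Z(p, r) = 2*p/(-2 + r) (Z(p, r) = (2*p)/(-2 + r) = 2*p/(-2 + r))
-((Z(B, V(6, 5)) - 13)² - 1*(-4141)) = -((2*(-4)/(-2 + 6) - 13)² - 1*(-4141)) = -((2*(-4)/4 - 13)² + 4141) = -((2*(-4)*(¼) - 13)² + 4141) = -((-2 - 13)² + 4141) = -((-15)² + 4141) = -(225 + 4141) = -1*4366 = -4366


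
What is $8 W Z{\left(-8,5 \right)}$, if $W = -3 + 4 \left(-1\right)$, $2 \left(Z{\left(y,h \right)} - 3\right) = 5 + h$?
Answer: $-448$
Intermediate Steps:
$Z{\left(y,h \right)} = \frac{11}{2} + \frac{h}{2}$ ($Z{\left(y,h \right)} = 3 + \frac{5 + h}{2} = 3 + \left(\frac{5}{2} + \frac{h}{2}\right) = \frac{11}{2} + \frac{h}{2}$)
$W = -7$ ($W = -3 - 4 = -7$)
$8 W Z{\left(-8,5 \right)} = 8 \left(-7\right) \left(\frac{11}{2} + \frac{1}{2} \cdot 5\right) = - 56 \left(\frac{11}{2} + \frac{5}{2}\right) = \left(-56\right) 8 = -448$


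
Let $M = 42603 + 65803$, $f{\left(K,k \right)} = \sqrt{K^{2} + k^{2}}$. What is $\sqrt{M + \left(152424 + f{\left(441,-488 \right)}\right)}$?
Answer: $\sqrt{260830 + 5 \sqrt{17305}} \approx 511.36$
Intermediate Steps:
$M = 108406$
$\sqrt{M + \left(152424 + f{\left(441,-488 \right)}\right)} = \sqrt{108406 + \left(152424 + \sqrt{441^{2} + \left(-488\right)^{2}}\right)} = \sqrt{108406 + \left(152424 + \sqrt{194481 + 238144}\right)} = \sqrt{108406 + \left(152424 + \sqrt{432625}\right)} = \sqrt{108406 + \left(152424 + 5 \sqrt{17305}\right)} = \sqrt{260830 + 5 \sqrt{17305}}$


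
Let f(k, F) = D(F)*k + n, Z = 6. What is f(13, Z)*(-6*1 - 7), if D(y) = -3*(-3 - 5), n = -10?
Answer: -3926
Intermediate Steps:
D(y) = 24 (D(y) = -3*(-8) = 24)
f(k, F) = -10 + 24*k (f(k, F) = 24*k - 10 = -10 + 24*k)
f(13, Z)*(-6*1 - 7) = (-10 + 24*13)*(-6*1 - 7) = (-10 + 312)*(-6 - 7) = 302*(-13) = -3926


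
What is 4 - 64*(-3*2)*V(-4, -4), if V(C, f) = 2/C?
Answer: -188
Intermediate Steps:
4 - 64*(-3*2)*V(-4, -4) = 4 - 64*(-3*2)*2/(-4) = 4 - (-384)*2*(-¼) = 4 - (-384)*(-1)/2 = 4 - 64*3 = 4 - 192 = -188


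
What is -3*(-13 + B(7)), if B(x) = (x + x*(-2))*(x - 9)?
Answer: -3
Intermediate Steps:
B(x) = -x*(-9 + x) (B(x) = (x - 2*x)*(-9 + x) = (-x)*(-9 + x) = -x*(-9 + x))
-3*(-13 + B(7)) = -3*(-13 + 7*(9 - 1*7)) = -3*(-13 + 7*(9 - 7)) = -3*(-13 + 7*2) = -3*(-13 + 14) = -3*1 = -3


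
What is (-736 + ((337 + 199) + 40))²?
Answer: 25600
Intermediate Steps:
(-736 + ((337 + 199) + 40))² = (-736 + (536 + 40))² = (-736 + 576)² = (-160)² = 25600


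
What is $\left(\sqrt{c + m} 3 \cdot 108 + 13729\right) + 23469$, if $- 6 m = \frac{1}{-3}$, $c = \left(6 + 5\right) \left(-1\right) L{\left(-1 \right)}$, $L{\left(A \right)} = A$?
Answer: $37198 + 54 \sqrt{398} \approx 38275.0$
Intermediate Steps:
$c = 11$ ($c = \left(6 + 5\right) \left(-1\right) \left(-1\right) = 11 \left(-1\right) \left(-1\right) = \left(-11\right) \left(-1\right) = 11$)
$m = \frac{1}{18}$ ($m = - \frac{1}{6 \left(-3\right)} = \left(- \frac{1}{6}\right) \left(- \frac{1}{3}\right) = \frac{1}{18} \approx 0.055556$)
$\left(\sqrt{c + m} 3 \cdot 108 + 13729\right) + 23469 = \left(\sqrt{11 + \frac{1}{18}} \cdot 3 \cdot 108 + 13729\right) + 23469 = \left(\sqrt{\frac{199}{18}} \cdot 324 + 13729\right) + 23469 = \left(\frac{\sqrt{398}}{6} \cdot 324 + 13729\right) + 23469 = \left(54 \sqrt{398} + 13729\right) + 23469 = \left(13729 + 54 \sqrt{398}\right) + 23469 = 37198 + 54 \sqrt{398}$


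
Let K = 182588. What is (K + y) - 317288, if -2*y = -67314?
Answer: -101043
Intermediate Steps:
y = 33657 (y = -1/2*(-67314) = 33657)
(K + y) - 317288 = (182588 + 33657) - 317288 = 216245 - 317288 = -101043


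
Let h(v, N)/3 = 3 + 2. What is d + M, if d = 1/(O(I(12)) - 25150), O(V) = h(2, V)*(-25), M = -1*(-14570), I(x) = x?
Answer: 371899249/25525 ≈ 14570.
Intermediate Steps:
h(v, N) = 15 (h(v, N) = 3*(3 + 2) = 3*5 = 15)
M = 14570
O(V) = -375 (O(V) = 15*(-25) = -375)
d = -1/25525 (d = 1/(-375 - 25150) = 1/(-25525) = -1/25525 ≈ -3.9177e-5)
d + M = -1/25525 + 14570 = 371899249/25525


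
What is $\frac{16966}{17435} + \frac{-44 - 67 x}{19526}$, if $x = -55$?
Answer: $\frac{394758951}{340435810} \approx 1.1596$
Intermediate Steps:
$\frac{16966}{17435} + \frac{-44 - 67 x}{19526} = \frac{16966}{17435} + \frac{-44 - -3685}{19526} = 16966 \cdot \frac{1}{17435} + \left(-44 + 3685\right) \frac{1}{19526} = \frac{16966}{17435} + 3641 \cdot \frac{1}{19526} = \frac{16966}{17435} + \frac{3641}{19526} = \frac{394758951}{340435810}$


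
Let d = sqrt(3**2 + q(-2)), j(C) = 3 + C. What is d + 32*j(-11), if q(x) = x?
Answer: -256 + sqrt(7) ≈ -253.35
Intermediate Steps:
d = sqrt(7) (d = sqrt(3**2 - 2) = sqrt(9 - 2) = sqrt(7) ≈ 2.6458)
d + 32*j(-11) = sqrt(7) + 32*(3 - 11) = sqrt(7) + 32*(-8) = sqrt(7) - 256 = -256 + sqrt(7)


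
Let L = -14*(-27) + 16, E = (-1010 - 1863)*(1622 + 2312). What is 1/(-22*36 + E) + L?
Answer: 4453450555/11303174 ≈ 394.00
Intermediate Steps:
E = -11302382 (E = -2873*3934 = -11302382)
L = 394 (L = 378 + 16 = 394)
1/(-22*36 + E) + L = 1/(-22*36 - 11302382) + 394 = 1/(-792 - 11302382) + 394 = 1/(-11303174) + 394 = -1/11303174 + 394 = 4453450555/11303174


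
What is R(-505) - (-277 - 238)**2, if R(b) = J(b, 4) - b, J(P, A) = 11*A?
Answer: -264676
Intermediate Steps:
R(b) = 44 - b (R(b) = 11*4 - b = 44 - b)
R(-505) - (-277 - 238)**2 = (44 - 1*(-505)) - (-277 - 238)**2 = (44 + 505) - 1*(-515)**2 = 549 - 1*265225 = 549 - 265225 = -264676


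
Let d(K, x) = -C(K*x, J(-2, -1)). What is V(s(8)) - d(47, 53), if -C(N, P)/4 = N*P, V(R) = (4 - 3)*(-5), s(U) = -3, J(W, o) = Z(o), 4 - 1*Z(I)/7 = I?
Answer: -348745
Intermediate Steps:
Z(I) = 28 - 7*I
J(W, o) = 28 - 7*o
V(R) = -5 (V(R) = 1*(-5) = -5)
C(N, P) = -4*N*P
d(K, x) = 140*K*x (d(K, x) = -(-4)*K*x*(28 - 7*(-1)) = -(-4)*K*x*(28 + 7) = -(-4)*K*x*35 = -(-140)*K*x = 140*K*x)
V(s(8)) - d(47, 53) = -5 - 140*47*53 = -5 - 1*348740 = -5 - 348740 = -348745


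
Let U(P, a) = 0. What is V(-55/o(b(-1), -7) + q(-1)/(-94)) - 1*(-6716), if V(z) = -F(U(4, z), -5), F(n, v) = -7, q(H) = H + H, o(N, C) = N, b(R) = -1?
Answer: 6723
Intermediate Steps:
q(H) = 2*H
V(z) = 7 (V(z) = -1*(-7) = 7)
V(-55/o(b(-1), -7) + q(-1)/(-94)) - 1*(-6716) = 7 - 1*(-6716) = 7 + 6716 = 6723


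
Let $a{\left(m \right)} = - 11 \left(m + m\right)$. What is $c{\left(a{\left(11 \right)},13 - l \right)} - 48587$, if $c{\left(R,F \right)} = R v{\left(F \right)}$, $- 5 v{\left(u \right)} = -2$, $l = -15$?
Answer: $- \frac{243419}{5} \approx -48684.0$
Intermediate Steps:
$v{\left(u \right)} = \frac{2}{5}$ ($v{\left(u \right)} = \left(- \frac{1}{5}\right) \left(-2\right) = \frac{2}{5}$)
$a{\left(m \right)} = - 22 m$ ($a{\left(m \right)} = - 11 \cdot 2 m = - 22 m$)
$c{\left(R,F \right)} = \frac{2 R}{5}$ ($c{\left(R,F \right)} = R \frac{2}{5} = \frac{2 R}{5}$)
$c{\left(a{\left(11 \right)},13 - l \right)} - 48587 = \frac{2 \left(\left(-22\right) 11\right)}{5} - 48587 = \frac{2}{5} \left(-242\right) - 48587 = - \frac{484}{5} - 48587 = - \frac{243419}{5}$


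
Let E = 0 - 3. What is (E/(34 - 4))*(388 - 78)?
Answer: -31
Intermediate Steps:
E = -3
(E/(34 - 4))*(388 - 78) = (-3/(34 - 4))*(388 - 78) = -3/30*310 = -3*1/30*310 = -1/10*310 = -31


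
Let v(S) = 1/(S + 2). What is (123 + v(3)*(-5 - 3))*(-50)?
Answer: -6070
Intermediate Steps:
v(S) = 1/(2 + S)
(123 + v(3)*(-5 - 3))*(-50) = (123 + (-5 - 3)/(2 + 3))*(-50) = (123 - 8/5)*(-50) = (607/5)*(-50) = -6070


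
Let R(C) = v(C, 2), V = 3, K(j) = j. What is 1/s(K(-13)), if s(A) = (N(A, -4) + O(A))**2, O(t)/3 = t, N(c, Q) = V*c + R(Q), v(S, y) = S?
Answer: 1/6724 ≈ 0.00014872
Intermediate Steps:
R(C) = C
N(c, Q) = Q + 3*c (N(c, Q) = 3*c + Q = Q + 3*c)
O(t) = 3*t
s(A) = (-4 + 6*A)**2 (s(A) = ((-4 + 3*A) + 3*A)**2 = (-4 + 6*A)**2)
1/s(K(-13)) = 1/(4*(-2 + 3*(-13))**2) = 1/(4*(-2 - 39)**2) = 1/(4*(-41)**2) = 1/(4*1681) = 1/6724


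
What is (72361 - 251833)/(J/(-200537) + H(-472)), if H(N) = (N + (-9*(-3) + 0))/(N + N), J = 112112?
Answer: 33975292982016/16594763 ≈ 2.0474e+6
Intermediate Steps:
H(N) = (27 + N)/(2*N) (H(N) = (N + (27 + 0))/((2*N)) = (N + 27)*(1/(2*N)) = (27 + N)*(1/(2*N)) = (27 + N)/(2*N))
(72361 - 251833)/(J/(-200537) + H(-472)) = (72361 - 251833)/(112112/(-200537) + (1/2)*(27 - 472)/(-472)) = -179472/(112112*(-1/200537) + (1/2)*(-1/472)*(-445)) = -179472/(-112112/200537 + 445/944) = -179472/(-16594763/189306928) = -179472*(-189306928/16594763) = 33975292982016/16594763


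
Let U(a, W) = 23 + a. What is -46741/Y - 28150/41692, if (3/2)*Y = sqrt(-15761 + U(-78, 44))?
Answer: -14075/20846 + 46741*I*sqrt(3954)/5272 ≈ -0.67519 + 557.5*I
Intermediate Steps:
Y = 4*I*sqrt(3954)/3 (Y = 2*sqrt(-15761 + (23 - 78))/3 = 2*sqrt(-15761 - 55)/3 = 2*sqrt(-15816)/3 = 2*(2*I*sqrt(3954))/3 = 4*I*sqrt(3954)/3 ≈ 83.841*I)
-46741/Y - 28150/41692 = -46741*(-I*sqrt(3954)/5272) - 28150/41692 = -(-46741)*I*sqrt(3954)/5272 - 28150*1/41692 = 46741*I*sqrt(3954)/5272 - 14075/20846 = -14075/20846 + 46741*I*sqrt(3954)/5272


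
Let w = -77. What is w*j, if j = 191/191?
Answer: -77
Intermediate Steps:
j = 1 (j = 191*(1/191) = 1)
w*j = -77*1 = -77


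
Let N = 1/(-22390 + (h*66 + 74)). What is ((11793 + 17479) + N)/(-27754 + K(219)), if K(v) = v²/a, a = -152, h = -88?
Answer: -31283337626/29998246639 ≈ -1.0428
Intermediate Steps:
N = -1/28124 (N = 1/(-22390 + (-88*66 + 74)) = 1/(-22390 + (-5808 + 74)) = 1/(-22390 - 5734) = 1/(-28124) = -1/28124 ≈ -3.5557e-5)
K(v) = -v²/152 (K(v) = v²/(-152) = v²*(-1/152) = -v²/152)
((11793 + 17479) + N)/(-27754 + K(219)) = ((11793 + 17479) - 1/28124)/(-27754 - 1/152*219²) = (29272 - 1/28124)/(-27754 - 1/152*47961) = 823245727/(28124*(-27754 - 47961/152)) = 823245727/(28124*(-4266569/152)) = (823245727/28124)*(-152/4266569) = -31283337626/29998246639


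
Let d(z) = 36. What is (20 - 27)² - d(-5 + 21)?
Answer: 13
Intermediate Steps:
(20 - 27)² - d(-5 + 21) = (20 - 27)² - 1*36 = (-7)² - 36 = 49 - 36 = 13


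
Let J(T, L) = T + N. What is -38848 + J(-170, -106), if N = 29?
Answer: -38989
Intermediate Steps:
J(T, L) = 29 + T (J(T, L) = T + 29 = 29 + T)
-38848 + J(-170, -106) = -38848 + (29 - 170) = -38848 - 141 = -38989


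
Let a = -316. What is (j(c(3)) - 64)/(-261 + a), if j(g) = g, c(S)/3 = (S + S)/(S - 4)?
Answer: 82/577 ≈ 0.14211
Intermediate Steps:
c(S) = 6*S/(-4 + S) (c(S) = 3*((S + S)/(S - 4)) = 3*((2*S)/(-4 + S)) = 3*(2*S/(-4 + S)) = 6*S/(-4 + S))
(j(c(3)) - 64)/(-261 + a) = (6*3/(-4 + 3) - 64)/(-261 - 316) = (6*3/(-1) - 64)/(-577) = (6*3*(-1) - 64)*(-1/577) = (-18 - 64)*(-1/577) = -82*(-1/577) = 82/577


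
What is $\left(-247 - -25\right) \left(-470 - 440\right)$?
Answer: $202020$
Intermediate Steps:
$\left(-247 - -25\right) \left(-470 - 440\right) = \left(-247 + 25\right) \left(-910\right) = \left(-222\right) \left(-910\right) = 202020$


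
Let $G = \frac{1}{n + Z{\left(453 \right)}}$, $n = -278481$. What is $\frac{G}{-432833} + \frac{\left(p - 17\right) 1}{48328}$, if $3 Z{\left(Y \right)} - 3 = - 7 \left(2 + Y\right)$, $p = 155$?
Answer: $\frac{25045935721617}{8771159261238500} \approx 0.0028555$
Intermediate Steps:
$Z{\left(Y \right)} = - \frac{11}{3} - \frac{7 Y}{3}$ ($Z{\left(Y \right)} = 1 + \frac{\left(-7\right) \left(2 + Y\right)}{3} = 1 + \frac{-14 - 7 Y}{3} = 1 - \left(\frac{14}{3} + \frac{7 Y}{3}\right) = - \frac{11}{3} - \frac{7 Y}{3}$)
$G = - \frac{3}{838625}$ ($G = \frac{1}{-278481 - \frac{3182}{3}} = \frac{1}{- \frac{838625}{3}} = - \frac{3}{838625} \approx -3.5773 \cdot 10^{-6}$)
$\frac{G}{-432833} + \frac{\left(p - 17\right) 1}{48328} = - \frac{3}{838625 \left(-432833\right)} + \frac{\left(155 - 17\right) 1}{48328} = \left(- \frac{3}{838625}\right) \left(- \frac{1}{432833}\right) + 138 \cdot 1 \cdot \frac{1}{48328} = \frac{3}{362984574625} + 138 \cdot \frac{1}{48328} = \frac{3}{362984574625} + \frac{69}{24164} = \frac{25045935721617}{8771159261238500}$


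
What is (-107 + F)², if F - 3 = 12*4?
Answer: 3136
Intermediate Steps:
F = 51 (F = 3 + 12*4 = 3 + 48 = 51)
(-107 + F)² = (-107 + 51)² = (-56)² = 3136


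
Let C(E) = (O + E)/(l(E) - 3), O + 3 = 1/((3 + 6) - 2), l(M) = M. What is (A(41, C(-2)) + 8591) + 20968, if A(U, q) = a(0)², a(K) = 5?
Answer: 29584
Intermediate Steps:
O = -20/7 (O = -3 + 1/((3 + 6) - 2) = -3 + 1/(9 - 2) = -3 + 1/7 = -3 + ⅐ = -20/7 ≈ -2.8571)
C(E) = (-20/7 + E)/(-3 + E) (C(E) = (-20/7 + E)/(E - 3) = (-20/7 + E)/(-3 + E))
A(U, q) = 25 (A(U, q) = 5² = 25)
(A(41, C(-2)) + 8591) + 20968 = (25 + 8591) + 20968 = 8616 + 20968 = 29584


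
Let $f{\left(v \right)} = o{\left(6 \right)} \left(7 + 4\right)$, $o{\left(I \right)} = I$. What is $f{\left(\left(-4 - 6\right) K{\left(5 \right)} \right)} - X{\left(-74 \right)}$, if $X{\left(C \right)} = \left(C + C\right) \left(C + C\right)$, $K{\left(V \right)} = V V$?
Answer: $-21838$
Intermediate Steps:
$K{\left(V \right)} = V^{2}$
$X{\left(C \right)} = 4 C^{2}$ ($X{\left(C \right)} = 2 C 2 C = 4 C^{2}$)
$f{\left(v \right)} = 66$ ($f{\left(v \right)} = 6 \left(7 + 4\right) = 6 \cdot 11 = 66$)
$f{\left(\left(-4 - 6\right) K{\left(5 \right)} \right)} - X{\left(-74 \right)} = 66 - 4 \left(-74\right)^{2} = 66 - 4 \cdot 5476 = 66 - 21904 = -21838$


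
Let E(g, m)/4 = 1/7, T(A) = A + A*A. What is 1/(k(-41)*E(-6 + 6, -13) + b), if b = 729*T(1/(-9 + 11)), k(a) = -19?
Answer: 28/15005 ≈ 0.0018660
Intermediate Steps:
T(A) = A + A²
E(g, m) = 4/7
b = 2187/4 (b = 729*((1 + 1/(-9 + 11))/(-9 + 11)) = 729*((1 + 1/2)/2) = 729*((1 + ½)/2) = 729*((½)*(3/2)) = 729*(¾) = 2187/4 ≈ 546.75)
1/(k(-41)*E(-6 + 6, -13) + b) = 1/(-19*4/7 + 2187/4) = 1/(-76/7 + 2187/4) = 1/(15005/28) = 28/15005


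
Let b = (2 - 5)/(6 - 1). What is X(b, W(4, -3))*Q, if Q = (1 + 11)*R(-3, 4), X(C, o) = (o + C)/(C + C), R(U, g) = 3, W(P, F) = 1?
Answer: -12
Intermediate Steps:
b = -⅗ (b = -3/5 = -3*⅕ = -⅗ ≈ -0.60000)
X(C, o) = (C + o)/(2*C) (X(C, o) = (C + o)/((2*C)) = (C + o)*(1/(2*C)) = (C + o)/(2*C))
Q = 36 (Q = (1 + 11)*3 = 12*3 = 36)
X(b, W(4, -3))*Q = ((-⅗ + 1)/(2*(-⅗)))*36 = ((½)*(-5/3)*(⅖))*36 = -⅓*36 = -12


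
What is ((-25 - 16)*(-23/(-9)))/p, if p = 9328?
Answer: -943/83952 ≈ -0.011233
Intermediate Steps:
((-25 - 16)*(-23/(-9)))/p = ((-25 - 16)*(-23/(-9)))/9328 = -(-943)*(-1)/9*(1/9328) = -41*23/9*(1/9328) = -943/9*1/9328 = -943/83952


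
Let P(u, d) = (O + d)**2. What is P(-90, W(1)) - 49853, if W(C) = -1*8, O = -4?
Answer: -49709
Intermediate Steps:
W(C) = -8
P(u, d) = (-4 + d)**2
P(-90, W(1)) - 49853 = (-4 - 8)**2 - 49853 = (-12)**2 - 49853 = 144 - 49853 = -49709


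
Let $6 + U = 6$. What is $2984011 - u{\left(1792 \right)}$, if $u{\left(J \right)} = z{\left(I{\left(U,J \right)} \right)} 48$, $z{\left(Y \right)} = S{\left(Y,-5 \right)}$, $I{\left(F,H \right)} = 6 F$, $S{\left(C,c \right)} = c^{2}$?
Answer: $2982811$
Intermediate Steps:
$U = 0$ ($U = -6 + 6 = 0$)
$z{\left(Y \right)} = 25$ ($z{\left(Y \right)} = \left(-5\right)^{2} = 25$)
$u{\left(J \right)} = 1200$ ($u{\left(J \right)} = 25 \cdot 48 = 1200$)
$2984011 - u{\left(1792 \right)} = 2984011 - 1200 = 2982811$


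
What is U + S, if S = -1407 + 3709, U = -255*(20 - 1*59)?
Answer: 12247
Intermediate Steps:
U = 9945 (U = -255*(20 - 59) = -255*(-39) = 9945)
S = 2302
U + S = 9945 + 2302 = 12247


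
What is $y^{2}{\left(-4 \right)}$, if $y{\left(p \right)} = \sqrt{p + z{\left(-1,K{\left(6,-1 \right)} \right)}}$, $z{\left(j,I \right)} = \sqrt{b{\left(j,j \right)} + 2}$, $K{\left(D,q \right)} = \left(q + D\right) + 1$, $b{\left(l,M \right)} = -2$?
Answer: $-4$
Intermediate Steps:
$K{\left(D,q \right)} = 1 + D + q$ ($K{\left(D,q \right)} = \left(D + q\right) + 1 = 1 + D + q$)
$z{\left(j,I \right)} = 0$ ($z{\left(j,I \right)} = \sqrt{-2 + 2} = \sqrt{0} = 0$)
$y{\left(p \right)} = \sqrt{p}$ ($y{\left(p \right)} = \sqrt{p + 0} = \sqrt{p}$)
$y^{2}{\left(-4 \right)} = \left(\sqrt{-4}\right)^{2} = \left(2 i\right)^{2} = -4$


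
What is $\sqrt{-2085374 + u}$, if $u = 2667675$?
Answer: $\sqrt{582301} \approx 763.09$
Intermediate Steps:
$\sqrt{-2085374 + u} = \sqrt{-2085374 + 2667675} = \sqrt{582301}$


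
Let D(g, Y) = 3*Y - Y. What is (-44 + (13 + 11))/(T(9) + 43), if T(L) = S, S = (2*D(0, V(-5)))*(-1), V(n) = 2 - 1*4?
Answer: -20/51 ≈ -0.39216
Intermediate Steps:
V(n) = -2 (V(n) = 2 - 4 = -2)
D(g, Y) = 2*Y
S = 8 (S = (2*(2*(-2)))*(-1) = (2*(-4))*(-1) = -8*(-1) = 8)
T(L) = 8
(-44 + (13 + 11))/(T(9) + 43) = (-44 + (13 + 11))/(8 + 43) = (-44 + 24)/51 = -20*1/51 = -20/51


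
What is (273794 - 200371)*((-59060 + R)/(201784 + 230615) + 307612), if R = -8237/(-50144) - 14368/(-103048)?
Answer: 2102650966570175051534833/93096205762912 ≈ 2.2586e+10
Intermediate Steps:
R = 196159421/645904864 (R = -8237*(-1/50144) - 14368*(-1/103048) = 8237/50144 + 1796/12881 = 196159421/645904864 ≈ 0.30370)
(273794 - 200371)*((-59060 + R)/(201784 + 230615) + 307612) = (273794 - 200371)*((-59060 + 196159421/645904864)/(201784 + 230615) + 307612) = 73423*(-38146945108419/645904864/432399 + 307612) = 73423*(-38146945108419/645904864*1/432399 + 307612) = 73423*(-12715648369473/93096205762912 + 307612) = 73423*(28637497331492516671/93096205762912) = 2102650966570175051534833/93096205762912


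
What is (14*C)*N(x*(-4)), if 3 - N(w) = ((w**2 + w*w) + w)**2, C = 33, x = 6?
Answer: -587840022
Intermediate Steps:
N(w) = 3 - (w + 2*w**2)**2 (N(w) = 3 - ((w**2 + w*w) + w)**2 = 3 - ((w**2 + w**2) + w)**2 = 3 - (2*w**2 + w)**2 = 3 - (w + 2*w**2)**2)
(14*C)*N(x*(-4)) = (14*33)*(3 - (6*(-4))**2*(1 + 2*(6*(-4)))**2) = 462*(3 - 1*(-24)**2*(1 + 2*(-24))**2) = 462*(3 - 1*576*(1 - 48)**2) = 462*(3 - 1*576*(-47)**2) = 462*(3 - 1*576*2209) = 462*(3 - 1272384) = 462*(-1272381) = -587840022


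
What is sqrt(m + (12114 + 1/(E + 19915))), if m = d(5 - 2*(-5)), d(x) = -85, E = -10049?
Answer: sqrt(1170878282590)/9866 ≈ 109.68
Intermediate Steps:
m = -85
sqrt(m + (12114 + 1/(E + 19915))) = sqrt(-85 + (12114 + 1/(-10049 + 19915))) = sqrt(-85 + (12114 + 1/9866)) = sqrt(-85 + 119516725/9866) = sqrt(118678115/9866) = sqrt(1170878282590)/9866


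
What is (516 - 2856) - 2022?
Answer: -4362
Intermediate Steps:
(516 - 2856) - 2022 = -2340 - 2022 = -4362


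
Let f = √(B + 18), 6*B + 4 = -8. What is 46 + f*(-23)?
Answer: -46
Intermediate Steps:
B = -2 (B = -⅔ + (⅙)*(-8) = -⅔ - 4/3 = -2)
f = 4 (f = √(-2 + 18) = √16 = 4)
46 + f*(-23) = 46 + 4*(-23) = 46 - 92 = -46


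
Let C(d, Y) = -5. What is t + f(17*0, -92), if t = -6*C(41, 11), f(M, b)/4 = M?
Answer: 30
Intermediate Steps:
f(M, b) = 4*M
t = 30 (t = -6*(-5) = 30)
t + f(17*0, -92) = 30 + 4*(17*0) = 30 + 4*0 = 30 + 0 = 30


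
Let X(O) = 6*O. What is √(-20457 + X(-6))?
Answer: 9*I*√253 ≈ 143.15*I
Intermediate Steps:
√(-20457 + X(-6)) = √(-20457 + 6*(-6)) = √(-20457 - 36) = √(-20493) = 9*I*√253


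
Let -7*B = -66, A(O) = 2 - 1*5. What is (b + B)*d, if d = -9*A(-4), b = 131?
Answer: 26541/7 ≈ 3791.6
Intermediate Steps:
A(O) = -3 (A(O) = 2 - 5 = -3)
d = 27 (d = -9*(-3) = 27)
B = 66/7 (B = -1/7*(-66) = 66/7 ≈ 9.4286)
(b + B)*d = (131 + 66/7)*27 = (983/7)*27 = 26541/7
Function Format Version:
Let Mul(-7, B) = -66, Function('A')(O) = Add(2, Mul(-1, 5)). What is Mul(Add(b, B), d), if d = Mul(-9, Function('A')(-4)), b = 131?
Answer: Rational(26541, 7) ≈ 3791.6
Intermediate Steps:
Function('A')(O) = -3 (Function('A')(O) = Add(2, -5) = -3)
d = 27 (d = Mul(-9, -3) = 27)
B = Rational(66, 7) (B = Mul(Rational(-1, 7), -66) = Rational(66, 7) ≈ 9.4286)
Mul(Add(b, B), d) = Mul(Add(131, Rational(66, 7)), 27) = Mul(Rational(983, 7), 27) = Rational(26541, 7)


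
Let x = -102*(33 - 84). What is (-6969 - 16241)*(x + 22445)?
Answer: -641686870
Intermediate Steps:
x = 5202 (x = -102*(-51) = 5202)
(-6969 - 16241)*(x + 22445) = (-6969 - 16241)*(5202 + 22445) = -23210*27647 = -641686870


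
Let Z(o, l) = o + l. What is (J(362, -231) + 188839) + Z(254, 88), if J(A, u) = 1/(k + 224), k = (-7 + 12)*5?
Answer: 47106070/249 ≈ 1.8918e+5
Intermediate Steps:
Z(o, l) = l + o
k = 25 (k = 5*5 = 25)
J(A, u) = 1/249 (J(A, u) = 1/(25 + 224) = 1/249)
(J(362, -231) + 188839) + Z(254, 88) = (1/249 + 188839) + (88 + 254) = 47020912/249 + 342 = 47106070/249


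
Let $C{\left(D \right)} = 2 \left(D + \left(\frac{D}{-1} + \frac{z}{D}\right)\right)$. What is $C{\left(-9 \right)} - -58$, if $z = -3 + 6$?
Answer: $\frac{172}{3} \approx 57.333$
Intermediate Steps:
$z = 3$
$C{\left(D \right)} = \frac{6}{D}$ ($C{\left(D \right)} = 2 \left(D + \left(\frac{D}{-1} + \frac{3}{D}\right)\right) = 2 \left(D + \left(D \left(-1\right) + \frac{3}{D}\right)\right) = 2 \left(D - \left(D - \frac{3}{D}\right)\right) = 2 \frac{3}{D} = \frac{6}{D}$)
$C{\left(-9 \right)} - -58 = \frac{6}{-9} - -58 = 6 \left(- \frac{1}{9}\right) + 58 = - \frac{2}{3} + 58 = \frac{172}{3}$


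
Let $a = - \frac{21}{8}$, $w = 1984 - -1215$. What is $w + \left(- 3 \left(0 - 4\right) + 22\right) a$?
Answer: $\frac{12439}{4} \approx 3109.8$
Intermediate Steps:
$w = 3199$ ($w = 1984 + 1215 = 3199$)
$a = - \frac{21}{8}$ ($a = \left(-21\right) \frac{1}{8} = - \frac{21}{8} \approx -2.625$)
$w + \left(- 3 \left(0 - 4\right) + 22\right) a = 3199 + \left(- 3 \left(0 - 4\right) + 22\right) \left(- \frac{21}{8}\right) = 3199 + \left(\left(-3\right) \left(-4\right) + 22\right) \left(- \frac{21}{8}\right) = 3199 + \left(12 + 22\right) \left(- \frac{21}{8}\right) = 3199 + 34 \left(- \frac{21}{8}\right) = 3199 - \frac{357}{4} = \frac{12439}{4}$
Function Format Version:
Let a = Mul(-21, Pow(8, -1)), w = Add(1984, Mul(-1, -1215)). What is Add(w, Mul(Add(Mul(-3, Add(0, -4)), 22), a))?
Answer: Rational(12439, 4) ≈ 3109.8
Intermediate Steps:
w = 3199 (w = Add(1984, 1215) = 3199)
a = Rational(-21, 8) (a = Mul(-21, Rational(1, 8)) = Rational(-21, 8) ≈ -2.6250)
Add(w, Mul(Add(Mul(-3, Add(0, -4)), 22), a)) = Add(3199, Mul(Add(Mul(-3, Add(0, -4)), 22), Rational(-21, 8))) = Add(3199, Mul(Add(Mul(-3, -4), 22), Rational(-21, 8))) = Add(3199, Mul(Add(12, 22), Rational(-21, 8))) = Add(3199, Mul(34, Rational(-21, 8))) = Add(3199, Rational(-357, 4)) = Rational(12439, 4)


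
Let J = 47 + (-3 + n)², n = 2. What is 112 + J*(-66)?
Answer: -3056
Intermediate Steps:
J = 48 (J = 47 + (-3 + 2)² = 47 + (-1)² = 47 + 1 = 48)
112 + J*(-66) = 112 + 48*(-66) = 112 - 3168 = -3056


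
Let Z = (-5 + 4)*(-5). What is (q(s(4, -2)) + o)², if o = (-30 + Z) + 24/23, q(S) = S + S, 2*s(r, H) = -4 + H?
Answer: 474721/529 ≈ 897.39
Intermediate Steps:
s(r, H) = -2 + H/2 (s(r, H) = (-4 + H)/2 = -2 + H/2)
q(S) = 2*S
Z = 5 (Z = -1*(-5) = 5)
o = -551/23 (o = (-30 + 5) + 24/23 = -25 + 24*(1/23) = -25 + 24/23 = -551/23 ≈ -23.957)
(q(s(4, -2)) + o)² = (2*(-2 + (½)*(-2)) - 551/23)² = (2*(-2 - 1) - 551/23)² = (2*(-3) - 551/23)² = (-6 - 551/23)² = (-689/23)² = 474721/529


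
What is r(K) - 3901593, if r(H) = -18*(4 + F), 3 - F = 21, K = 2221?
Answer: -3901341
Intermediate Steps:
F = -18 (F = 3 - 1*21 = 3 - 21 = -18)
r(H) = 252 (r(H) = -18*(4 - 18) = -18*(-14) = 252)
r(K) - 3901593 = 252 - 3901593 = -3901341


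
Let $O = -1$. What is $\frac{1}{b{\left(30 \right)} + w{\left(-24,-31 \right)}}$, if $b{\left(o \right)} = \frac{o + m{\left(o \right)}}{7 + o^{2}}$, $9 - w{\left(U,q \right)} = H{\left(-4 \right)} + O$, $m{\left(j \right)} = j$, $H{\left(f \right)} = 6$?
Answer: $\frac{907}{3688} \approx 0.24593$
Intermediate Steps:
$w{\left(U,q \right)} = 4$ ($w{\left(U,q \right)} = 9 - \left(6 - 1\right) = 9 - 5 = 4$)
$b{\left(o \right)} = \frac{2 o}{7 + o^{2}}$ ($b{\left(o \right)} = \frac{o + o}{7 + o^{2}} = \frac{2 o}{7 + o^{2}}$)
$\frac{1}{b{\left(30 \right)} + w{\left(-24,-31 \right)}} = \frac{1}{2 \cdot 30 \frac{1}{7 + 30^{2}} + 4} = \frac{1}{2 \cdot 30 \frac{1}{7 + 900} + 4} = \frac{1}{2 \cdot 30 \cdot \frac{1}{907} + 4} = \frac{1}{\frac{60}{907} + 4} = \frac{1}{\frac{3688}{907}} = \frac{907}{3688}$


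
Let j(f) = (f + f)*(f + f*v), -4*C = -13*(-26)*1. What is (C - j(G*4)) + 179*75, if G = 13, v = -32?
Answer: 361977/2 ≈ 1.8099e+5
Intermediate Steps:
C = -169/2 (C = -(-13*(-26))/4 = -169/2 ≈ -84.500)
j(f) = -62*f**2 (j(f) = (f + f)*(f + f*(-32)) = (2*f)*(f - 32*f) = (2*f)*(-31*f) = -62*f**2)
(C - j(G*4)) + 179*75 = (-169/2 - (-62)*(13*4)**2) + 179*75 = (-169/2 - (-62)*52**2) + 13425 = (-169/2 - (-62)*2704) + 13425 = (-169/2 - 1*(-167648)) + 13425 = (-169/2 + 167648) + 13425 = 335127/2 + 13425 = 361977/2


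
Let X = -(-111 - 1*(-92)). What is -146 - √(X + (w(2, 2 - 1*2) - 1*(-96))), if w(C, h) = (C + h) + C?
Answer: -146 - √119 ≈ -156.91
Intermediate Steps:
X = 19 (X = -(-111 + 92) = -1*(-19) = 19)
w(C, h) = h + 2*C
-146 - √(X + (w(2, 2 - 1*2) - 1*(-96))) = -146 - √(19 + (((2 - 1*2) + 2*2) - 1*(-96))) = -146 - √(19 + (((2 - 2) + 4) + 96)) = -146 - √(19 + ((0 + 4) + 96)) = -146 - √(19 + (4 + 96)) = -146 - √(19 + 100) = -146 - √119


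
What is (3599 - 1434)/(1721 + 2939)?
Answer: 433/932 ≈ 0.46459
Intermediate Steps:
(3599 - 1434)/(1721 + 2939) = 2165/4660 = 2165*(1/4660) = 433/932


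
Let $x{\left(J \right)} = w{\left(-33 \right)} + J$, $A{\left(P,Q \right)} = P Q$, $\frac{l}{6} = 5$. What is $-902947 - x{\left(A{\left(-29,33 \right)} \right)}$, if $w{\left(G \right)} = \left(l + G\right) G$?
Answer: $-902089$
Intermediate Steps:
$l = 30$ ($l = 6 \cdot 5 = 30$)
$w{\left(G \right)} = G \left(30 + G\right)$ ($w{\left(G \right)} = \left(30 + G\right) G = G \left(30 + G\right)$)
$x{\left(J \right)} = 99 + J$ ($x{\left(J \right)} = - 33 \left(30 - 33\right) + J = \left(-33\right) \left(-3\right) + J = 99 + J$)
$-902947 - x{\left(A{\left(-29,33 \right)} \right)} = -902947 - \left(99 - 957\right) = -902947 - -858 = -902947 + 858 = -902089$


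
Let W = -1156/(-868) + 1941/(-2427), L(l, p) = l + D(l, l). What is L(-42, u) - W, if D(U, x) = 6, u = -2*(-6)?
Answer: -6413310/175553 ≈ -36.532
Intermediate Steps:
u = 12
L(l, p) = 6 + l (L(l, p) = l + 6 = 6 + l)
W = 93402/175553 (W = -1156*(-1/868) + 1941*(-1/2427) = 289/217 - 647/809 = 93402/175553 ≈ 0.53204)
L(-42, u) - W = (6 - 42) - 1*93402/175553 = -36 - 93402/175553 = -6413310/175553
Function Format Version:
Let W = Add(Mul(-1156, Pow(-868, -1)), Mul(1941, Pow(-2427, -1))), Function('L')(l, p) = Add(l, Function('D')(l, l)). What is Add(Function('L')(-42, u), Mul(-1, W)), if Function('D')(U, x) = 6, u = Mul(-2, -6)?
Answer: Rational(-6413310, 175553) ≈ -36.532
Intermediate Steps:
u = 12
Function('L')(l, p) = Add(6, l) (Function('L')(l, p) = Add(l, 6) = Add(6, l))
W = Rational(93402, 175553) (W = Add(Mul(-1156, Rational(-1, 868)), Mul(1941, Rational(-1, 2427))) = Add(Rational(289, 217), Rational(-647, 809)) = Rational(93402, 175553) ≈ 0.53204)
Add(Function('L')(-42, u), Mul(-1, W)) = Add(Add(6, -42), Mul(-1, Rational(93402, 175553))) = Add(-36, Rational(-93402, 175553)) = Rational(-6413310, 175553)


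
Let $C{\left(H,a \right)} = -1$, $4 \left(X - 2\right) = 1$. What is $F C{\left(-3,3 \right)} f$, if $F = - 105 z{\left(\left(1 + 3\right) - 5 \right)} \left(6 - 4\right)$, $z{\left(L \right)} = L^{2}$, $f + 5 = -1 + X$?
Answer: $- \frac{1575}{2} \approx -787.5$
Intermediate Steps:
$X = \frac{9}{4}$ ($X = 2 + \frac{1}{4} \cdot 1 = 2 + \frac{1}{4} = \frac{9}{4} \approx 2.25$)
$f = - \frac{15}{4}$ ($f = -5 + \left(-1 + \frac{9}{4}\right) = -5 + \frac{5}{4} = - \frac{15}{4} \approx -3.75$)
$F = -210$ ($F = - 105 \left(\left(1 + 3\right) - 5\right)^{2} \left(6 - 4\right) = - 105 \left(4 - 5\right)^{2} \cdot 2 = - 105 \left(-1\right)^{2} \cdot 2 = - 105 \cdot 1 \cdot 2 = \left(-105\right) 2 = -210$)
$F C{\left(-3,3 \right)} f = - 210 \left(\left(-1\right) \left(- \frac{15}{4}\right)\right) = \left(-210\right) \frac{15}{4} = - \frac{1575}{2}$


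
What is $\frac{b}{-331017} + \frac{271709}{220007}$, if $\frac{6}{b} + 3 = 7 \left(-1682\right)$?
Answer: $\frac{353075630496741}{285890824896821} \approx 1.235$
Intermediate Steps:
$b = - \frac{6}{11777}$ ($b = \frac{6}{-3 + 7 \left(-1682\right)} = \frac{6}{-3 - 11774} = \frac{6}{-11777} = 6 \left(- \frac{1}{11777}\right) = - \frac{6}{11777} \approx -0.00050947$)
$\frac{b}{-331017} + \frac{271709}{220007} = - \frac{6}{11777 \left(-331017\right)} + \frac{271709}{220007} = \left(- \frac{6}{11777}\right) \left(- \frac{1}{331017}\right) + 271709 \cdot \frac{1}{220007} = \frac{2}{1299462403} + \frac{271709}{220007} = \frac{353075630496741}{285890824896821}$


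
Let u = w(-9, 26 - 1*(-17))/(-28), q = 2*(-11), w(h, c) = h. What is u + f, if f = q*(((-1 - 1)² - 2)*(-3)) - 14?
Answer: 3313/28 ≈ 118.32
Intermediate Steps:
q = -22
f = 118 (f = -22*((-1 - 1)² - 2)*(-3) - 14 = -22*((-2)² - 2)*(-3) - 14 = -22*(4 - 2)*(-3) - 14 = -44*(-3) - 14 = -22*(-6) - 14 = 132 - 14 = 118)
u = 9/28 (u = -9/(-28) = -9*(-1/28) = 9/28 ≈ 0.32143)
u + f = 9/28 + 118 = 3313/28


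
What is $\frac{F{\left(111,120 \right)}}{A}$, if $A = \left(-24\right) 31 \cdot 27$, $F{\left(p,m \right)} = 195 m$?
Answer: $- \frac{325}{279} \approx -1.1649$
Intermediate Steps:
$A = -20088$ ($A = \left(-744\right) 27 = -20088$)
$\frac{F{\left(111,120 \right)}}{A} = \frac{195 \cdot 120}{-20088} = 23400 \left(- \frac{1}{20088}\right) = - \frac{325}{279}$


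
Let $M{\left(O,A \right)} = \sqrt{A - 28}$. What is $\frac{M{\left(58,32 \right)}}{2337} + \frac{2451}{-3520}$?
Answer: $- \frac{5720947}{8226240} \approx -0.69545$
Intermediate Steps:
$M{\left(O,A \right)} = \sqrt{-28 + A}$
$\frac{M{\left(58,32 \right)}}{2337} + \frac{2451}{-3520} = \frac{\sqrt{-28 + 32}}{2337} + \frac{2451}{-3520} = \sqrt{4} \cdot \frac{1}{2337} + 2451 \left(- \frac{1}{3520}\right) = 2 \cdot \frac{1}{2337} - \frac{2451}{3520} = \frac{2}{2337} - \frac{2451}{3520} = - \frac{5720947}{8226240}$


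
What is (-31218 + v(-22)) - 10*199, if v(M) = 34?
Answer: -33174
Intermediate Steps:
(-31218 + v(-22)) - 10*199 = (-31218 + 34) - 10*199 = -31184 - 1990 = -33174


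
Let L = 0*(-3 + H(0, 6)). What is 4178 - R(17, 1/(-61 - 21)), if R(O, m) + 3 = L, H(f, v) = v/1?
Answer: 4181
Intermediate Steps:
H(f, v) = v (H(f, v) = v*1 = v)
L = 0 (L = 0*(-3 + 6) = 0*3 = 0)
R(O, m) = -3 (R(O, m) = -3 + 0 = -3)
4178 - R(17, 1/(-61 - 21)) = 4178 - 1*(-3) = 4178 + 3 = 4181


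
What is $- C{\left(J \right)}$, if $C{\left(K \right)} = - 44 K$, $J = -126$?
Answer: $-5544$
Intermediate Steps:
$- C{\left(J \right)} = - \left(-44\right) \left(-126\right) = \left(-1\right) 5544 = -5544$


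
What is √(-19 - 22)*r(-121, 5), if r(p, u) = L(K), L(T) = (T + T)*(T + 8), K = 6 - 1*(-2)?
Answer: 256*I*√41 ≈ 1639.2*I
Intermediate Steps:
K = 8 (K = 6 + 2 = 8)
L(T) = 2*T*(8 + T) (L(T) = (2*T)*(8 + T) = 2*T*(8 + T))
r(p, u) = 256 (r(p, u) = 2*8*(8 + 8) = 2*8*16 = 256)
√(-19 - 22)*r(-121, 5) = √(-19 - 22)*256 = √(-41)*256 = (I*√41)*256 = 256*I*√41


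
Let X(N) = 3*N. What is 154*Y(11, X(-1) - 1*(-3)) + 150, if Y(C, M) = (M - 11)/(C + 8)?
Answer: 1156/19 ≈ 60.842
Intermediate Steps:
Y(C, M) = (-11 + M)/(8 + C)
154*Y(11, X(-1) - 1*(-3)) + 150 = 154*((-11 + (3*(-1) - 1*(-3)))/(8 + 11)) + 150 = 154*((-11 + (-3 + 3))/19) + 150 = 154*((-11 + 0)/19) + 150 = 154*((1/19)*(-11)) + 150 = 154*(-11/19) + 150 = -1694/19 + 150 = 1156/19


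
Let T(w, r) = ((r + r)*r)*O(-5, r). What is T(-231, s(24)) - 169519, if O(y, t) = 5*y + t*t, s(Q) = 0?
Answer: -169519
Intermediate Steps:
O(y, t) = t² + 5*y (O(y, t) = 5*y + t² = t² + 5*y)
T(w, r) = 2*r²*(-25 + r²) (T(w, r) = ((r + r)*r)*(r² + 5*(-5)) = ((2*r)*r)*(r² - 25) = (2*r²)*(-25 + r²) = 2*r²*(-25 + r²))
T(-231, s(24)) - 169519 = 2*0²*(-25 + 0²) - 169519 = 2*0*(-25 + 0) - 169519 = 2*0*(-25) - 169519 = 0 - 169519 = -169519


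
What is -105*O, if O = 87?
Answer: -9135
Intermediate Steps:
-105*O = -105*87 = -9135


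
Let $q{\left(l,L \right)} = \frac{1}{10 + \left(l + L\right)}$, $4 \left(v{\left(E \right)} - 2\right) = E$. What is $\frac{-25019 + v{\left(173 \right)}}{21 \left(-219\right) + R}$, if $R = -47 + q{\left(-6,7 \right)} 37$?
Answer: $\frac{1098845}{204276} \approx 5.3792$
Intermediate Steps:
$v{\left(E \right)} = 2 + \frac{E}{4}$
$q{\left(l,L \right)} = \frac{1}{10 + L + l}$ ($q{\left(l,L \right)} = \frac{1}{10 + \left(L + l\right)} = \frac{1}{10 + L + l}$)
$R = - \frac{480}{11}$ ($R = -47 + \frac{1}{10 + 7 - 6} \cdot 37 = -47 + \frac{1}{11} \cdot 37 = -47 + \frac{37}{11} = - \frac{480}{11} \approx -43.636$)
$\frac{-25019 + v{\left(173 \right)}}{21 \left(-219\right) + R} = \frac{-25019 + \left(2 + \frac{1}{4} \cdot 173\right)}{21 \left(-219\right) - \frac{480}{11}} = \frac{-25019 + \left(2 + \frac{173}{4}\right)}{-4599 - \frac{480}{11}} = \frac{-25019 + \frac{181}{4}}{- \frac{51069}{11}} = \left(- \frac{99895}{4}\right) \left(- \frac{11}{51069}\right) = \frac{1098845}{204276}$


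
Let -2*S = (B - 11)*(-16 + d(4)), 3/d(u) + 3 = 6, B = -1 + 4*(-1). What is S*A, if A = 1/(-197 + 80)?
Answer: 40/39 ≈ 1.0256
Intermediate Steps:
B = -5 (B = -1 - 4 = -5)
d(u) = 1 (d(u) = 3/(-3 + 6) = 3/3 = 3*(1/3) = 1)
S = -120 (S = -(-5 - 11)*(-16 + 1)/2 = -(-8)*(-15) = -1/2*240 = -120)
A = -1/117 (A = 1/(-117) = -1/117 ≈ -0.0085470)
S*A = -120*(-1/117) = 40/39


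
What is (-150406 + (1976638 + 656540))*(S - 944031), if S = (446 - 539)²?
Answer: -2322340238904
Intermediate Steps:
S = 8649 (S = (-93)² = 8649)
(-150406 + (1976638 + 656540))*(S - 944031) = (-150406 + (1976638 + 656540))*(8649 - 944031) = (-150406 + 2633178)*(-935382) = 2482772*(-935382) = -2322340238904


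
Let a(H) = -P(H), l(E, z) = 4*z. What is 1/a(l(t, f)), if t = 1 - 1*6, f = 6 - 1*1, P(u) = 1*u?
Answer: -1/20 ≈ -0.050000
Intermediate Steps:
P(u) = u
f = 5 (f = 6 - 1 = 5)
t = -5 (t = 1 - 6 = -5)
a(H) = -H
1/a(l(t, f)) = 1/(-4*5) = 1/(-1*20) = 1/(-20) = -1/20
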